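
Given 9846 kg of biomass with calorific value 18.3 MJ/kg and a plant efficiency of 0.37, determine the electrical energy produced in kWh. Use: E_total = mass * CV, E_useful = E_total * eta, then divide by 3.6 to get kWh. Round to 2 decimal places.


Total energy = mass * CV = 9846 * 18.3 = 180181.8 MJ
Useful energy = total * eta = 180181.8 * 0.37 = 66667.27 MJ
Convert to kWh: 66667.27 / 3.6
Useful energy = 18518.69 kWh

18518.69


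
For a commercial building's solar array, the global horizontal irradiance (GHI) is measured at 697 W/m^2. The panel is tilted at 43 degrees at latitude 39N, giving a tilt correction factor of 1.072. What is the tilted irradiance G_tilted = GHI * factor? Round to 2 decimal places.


Identify the given values:
  GHI = 697 W/m^2, tilt correction factor = 1.072
Apply the formula G_tilted = GHI * factor:
  G_tilted = 697 * 1.072
  G_tilted = 747.18 W/m^2

747.18


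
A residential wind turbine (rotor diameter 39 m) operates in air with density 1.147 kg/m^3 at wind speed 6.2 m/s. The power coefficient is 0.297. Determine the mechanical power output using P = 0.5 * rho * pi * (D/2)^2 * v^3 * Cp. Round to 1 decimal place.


Step 1 -- Compute swept area:
  A = pi * (D/2)^2 = pi * (39/2)^2 = 1194.59 m^2
Step 2 -- Apply wind power equation:
  P = 0.5 * rho * A * v^3 * Cp
  v^3 = 6.2^3 = 238.328
  P = 0.5 * 1.147 * 1194.59 * 238.328 * 0.297
  P = 48493.6 W

48493.6


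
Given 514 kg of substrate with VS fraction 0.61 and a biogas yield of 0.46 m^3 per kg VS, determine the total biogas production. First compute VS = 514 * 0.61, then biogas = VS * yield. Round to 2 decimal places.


Compute volatile solids:
  VS = mass * VS_fraction = 514 * 0.61 = 313.54 kg
Calculate biogas volume:
  Biogas = VS * specific_yield = 313.54 * 0.46
  Biogas = 144.23 m^3

144.23


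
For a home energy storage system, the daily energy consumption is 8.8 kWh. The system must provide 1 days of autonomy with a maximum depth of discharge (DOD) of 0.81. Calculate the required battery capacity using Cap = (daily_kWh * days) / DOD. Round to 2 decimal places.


Total energy needed = daily * days = 8.8 * 1 = 8.8 kWh
Account for depth of discharge:
  Cap = total_energy / DOD = 8.8 / 0.81
  Cap = 10.86 kWh

10.86


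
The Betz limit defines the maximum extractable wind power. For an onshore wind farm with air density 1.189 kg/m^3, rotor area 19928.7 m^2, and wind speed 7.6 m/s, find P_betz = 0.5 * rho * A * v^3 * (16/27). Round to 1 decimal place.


The Betz coefficient Cp_max = 16/27 = 0.5926
v^3 = 7.6^3 = 438.976
P_betz = 0.5 * rho * A * v^3 * Cp_max
P_betz = 0.5 * 1.189 * 19928.7 * 438.976 * 0.5926
P_betz = 3081965.9 W

3081965.9


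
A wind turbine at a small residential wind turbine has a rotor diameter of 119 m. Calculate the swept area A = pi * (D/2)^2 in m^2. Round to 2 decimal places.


Compute the rotor radius:
  r = D / 2 = 119 / 2 = 59.5 m
Calculate swept area:
  A = pi * r^2 = pi * 59.5^2
  A = 11122.02 m^2

11122.02


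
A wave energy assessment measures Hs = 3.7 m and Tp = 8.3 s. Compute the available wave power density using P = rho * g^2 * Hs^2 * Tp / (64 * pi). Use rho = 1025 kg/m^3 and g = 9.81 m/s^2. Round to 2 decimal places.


Apply wave power formula:
  g^2 = 9.81^2 = 96.2361
  Hs^2 = 3.7^2 = 13.69
  Numerator = rho * g^2 * Hs^2 * Tp = 1025 * 96.2361 * 13.69 * 8.3 = 11208394.82
  Denominator = 64 * pi = 201.0619
  P = 11208394.82 / 201.0619 = 55745.98 W/m

55745.98


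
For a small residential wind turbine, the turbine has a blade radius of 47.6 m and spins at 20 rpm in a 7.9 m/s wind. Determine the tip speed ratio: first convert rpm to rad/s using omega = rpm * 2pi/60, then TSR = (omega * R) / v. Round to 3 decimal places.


Convert rotational speed to rad/s:
  omega = 20 * 2 * pi / 60 = 2.0944 rad/s
Compute tip speed:
  v_tip = omega * R = 2.0944 * 47.6 = 99.693 m/s
Tip speed ratio:
  TSR = v_tip / v_wind = 99.693 / 7.9 = 12.619

12.619


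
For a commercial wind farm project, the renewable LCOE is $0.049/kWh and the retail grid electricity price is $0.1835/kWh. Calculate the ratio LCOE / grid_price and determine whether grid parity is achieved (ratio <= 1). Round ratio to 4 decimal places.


Compare LCOE to grid price:
  LCOE = $0.049/kWh, Grid price = $0.1835/kWh
  Ratio = LCOE / grid_price = 0.049 / 0.1835 = 0.2670
  Grid parity achieved (ratio <= 1)? yes

0.2670


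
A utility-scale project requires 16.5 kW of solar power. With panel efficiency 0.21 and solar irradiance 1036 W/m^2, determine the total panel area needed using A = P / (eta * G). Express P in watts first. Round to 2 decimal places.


Convert target power to watts: P = 16.5 * 1000 = 16500.0 W
Compute denominator: eta * G = 0.21 * 1036 = 217.56
Required area A = P / (eta * G) = 16500.0 / 217.56
A = 75.84 m^2

75.84


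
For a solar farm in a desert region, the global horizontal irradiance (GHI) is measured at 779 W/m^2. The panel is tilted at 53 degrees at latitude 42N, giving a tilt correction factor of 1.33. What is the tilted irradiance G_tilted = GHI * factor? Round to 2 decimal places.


Identify the given values:
  GHI = 779 W/m^2, tilt correction factor = 1.33
Apply the formula G_tilted = GHI * factor:
  G_tilted = 779 * 1.33
  G_tilted = 1036.07 W/m^2

1036.07


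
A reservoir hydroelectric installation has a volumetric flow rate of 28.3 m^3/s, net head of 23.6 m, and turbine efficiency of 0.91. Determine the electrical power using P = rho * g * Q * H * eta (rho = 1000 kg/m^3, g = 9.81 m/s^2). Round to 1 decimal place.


Apply the hydropower formula P = rho * g * Q * H * eta
rho * g = 1000 * 9.81 = 9810.0
P = 9810.0 * 28.3 * 23.6 * 0.91
P = 5962231.5 W

5962231.5


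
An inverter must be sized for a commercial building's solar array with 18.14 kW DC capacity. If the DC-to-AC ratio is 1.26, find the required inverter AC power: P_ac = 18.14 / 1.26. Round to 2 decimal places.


The inverter AC capacity is determined by the DC/AC ratio.
Given: P_dc = 18.14 kW, DC/AC ratio = 1.26
P_ac = P_dc / ratio = 18.14 / 1.26
P_ac = 14.40 kW

14.40


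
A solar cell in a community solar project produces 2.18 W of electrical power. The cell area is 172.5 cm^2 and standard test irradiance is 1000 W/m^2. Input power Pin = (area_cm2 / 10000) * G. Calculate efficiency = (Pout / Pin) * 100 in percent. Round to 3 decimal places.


First compute the input power:
  Pin = area_cm2 / 10000 * G = 172.5 / 10000 * 1000 = 17.25 W
Then compute efficiency:
  Efficiency = (Pout / Pin) * 100 = (2.18 / 17.25) * 100
  Efficiency = 12.638%

12.638


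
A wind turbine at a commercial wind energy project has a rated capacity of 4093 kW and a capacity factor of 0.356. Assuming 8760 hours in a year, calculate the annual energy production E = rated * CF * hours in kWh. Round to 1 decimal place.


Annual energy = rated_kW * capacity_factor * hours_per_year
Given: P_rated = 4093 kW, CF = 0.356, hours = 8760
E = 4093 * 0.356 * 8760
E = 12764266.1 kWh

12764266.1


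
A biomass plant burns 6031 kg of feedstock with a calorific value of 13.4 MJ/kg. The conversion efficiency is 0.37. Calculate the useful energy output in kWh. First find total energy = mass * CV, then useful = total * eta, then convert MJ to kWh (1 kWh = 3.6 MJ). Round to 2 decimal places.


Total energy = mass * CV = 6031 * 13.4 = 80815.4 MJ
Useful energy = total * eta = 80815.4 * 0.37 = 29901.7 MJ
Convert to kWh: 29901.7 / 3.6
Useful energy = 8306.03 kWh

8306.03


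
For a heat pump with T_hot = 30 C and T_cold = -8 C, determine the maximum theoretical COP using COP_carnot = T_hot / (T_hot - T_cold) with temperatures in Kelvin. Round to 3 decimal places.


Convert to Kelvin:
  T_hot = 30 + 273.15 = 303.15 K
  T_cold = -8 + 273.15 = 265.15 K
Apply Carnot COP formula:
  COP = T_hot_K / (T_hot_K - T_cold_K) = 303.15 / 38.0
  COP = 7.978

7.978


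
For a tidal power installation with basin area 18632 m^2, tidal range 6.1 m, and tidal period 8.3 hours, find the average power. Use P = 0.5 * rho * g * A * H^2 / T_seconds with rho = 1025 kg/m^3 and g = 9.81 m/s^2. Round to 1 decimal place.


Convert period to seconds: T = 8.3 * 3600 = 29880.0 s
H^2 = 6.1^2 = 37.21
P = 0.5 * rho * g * A * H^2 / T
P = 0.5 * 1025 * 9.81 * 18632 * 37.21 / 29880.0
P = 116654.5 W

116654.5


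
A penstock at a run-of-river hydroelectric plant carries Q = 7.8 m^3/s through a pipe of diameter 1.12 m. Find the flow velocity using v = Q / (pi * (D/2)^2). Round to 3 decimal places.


Compute pipe cross-sectional area:
  A = pi * (D/2)^2 = pi * (1.12/2)^2 = 0.9852 m^2
Calculate velocity:
  v = Q / A = 7.8 / 0.9852
  v = 7.917 m/s

7.917


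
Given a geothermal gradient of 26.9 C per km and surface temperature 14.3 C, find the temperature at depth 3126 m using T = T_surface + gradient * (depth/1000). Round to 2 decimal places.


Convert depth to km: 3126 / 1000 = 3.126 km
Temperature increase = gradient * depth_km = 26.9 * 3.126 = 84.09 C
Temperature at depth = T_surface + delta_T = 14.3 + 84.09
T = 98.39 C

98.39


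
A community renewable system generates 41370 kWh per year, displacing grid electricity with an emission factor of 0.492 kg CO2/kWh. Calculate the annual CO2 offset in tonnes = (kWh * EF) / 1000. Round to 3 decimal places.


CO2 offset in kg = generation * emission_factor
CO2 offset = 41370 * 0.492 = 20354.04 kg
Convert to tonnes:
  CO2 offset = 20354.04 / 1000 = 20.354 tonnes

20.354


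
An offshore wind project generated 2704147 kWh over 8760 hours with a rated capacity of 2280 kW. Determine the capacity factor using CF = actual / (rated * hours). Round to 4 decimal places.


Capacity factor = actual output / maximum possible output
Maximum possible = rated * hours = 2280 * 8760 = 19972800 kWh
CF = 2704147 / 19972800
CF = 0.1354

0.1354


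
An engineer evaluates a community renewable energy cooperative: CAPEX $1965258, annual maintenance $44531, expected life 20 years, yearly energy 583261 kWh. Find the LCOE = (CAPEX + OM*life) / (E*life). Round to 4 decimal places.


Total cost = CAPEX + OM * lifetime = 1965258 + 44531 * 20 = 1965258 + 890620 = 2855878
Total generation = annual * lifetime = 583261 * 20 = 11665220 kWh
LCOE = 2855878 / 11665220
LCOE = 0.2448 $/kWh

0.2448


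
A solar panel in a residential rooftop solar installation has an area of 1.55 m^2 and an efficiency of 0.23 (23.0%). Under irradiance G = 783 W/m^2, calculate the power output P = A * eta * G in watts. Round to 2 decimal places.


Use the solar power formula P = A * eta * G.
Given: A = 1.55 m^2, eta = 0.23, G = 783 W/m^2
P = 1.55 * 0.23 * 783
P = 279.14 W

279.14


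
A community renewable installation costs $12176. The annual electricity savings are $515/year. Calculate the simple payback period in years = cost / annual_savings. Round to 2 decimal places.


Simple payback period = initial cost / annual savings
Payback = 12176 / 515
Payback = 23.64 years

23.64


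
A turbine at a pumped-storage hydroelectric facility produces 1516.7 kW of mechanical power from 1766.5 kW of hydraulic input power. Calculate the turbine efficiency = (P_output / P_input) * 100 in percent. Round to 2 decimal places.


Turbine efficiency = (output power / input power) * 100
eta = (1516.7 / 1766.5) * 100
eta = 85.86%

85.86


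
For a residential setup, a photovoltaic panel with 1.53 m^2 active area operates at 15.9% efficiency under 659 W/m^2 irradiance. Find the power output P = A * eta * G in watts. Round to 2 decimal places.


Use the solar power formula P = A * eta * G.
Given: A = 1.53 m^2, eta = 0.159, G = 659 W/m^2
P = 1.53 * 0.159 * 659
P = 160.31 W

160.31


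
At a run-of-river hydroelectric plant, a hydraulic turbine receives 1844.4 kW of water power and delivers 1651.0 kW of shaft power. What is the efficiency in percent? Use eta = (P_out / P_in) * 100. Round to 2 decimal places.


Turbine efficiency = (output power / input power) * 100
eta = (1651.0 / 1844.4) * 100
eta = 89.51%

89.51


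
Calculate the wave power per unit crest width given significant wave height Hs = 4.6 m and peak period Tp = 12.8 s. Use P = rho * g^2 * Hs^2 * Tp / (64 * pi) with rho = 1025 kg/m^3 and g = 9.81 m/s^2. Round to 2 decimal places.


Apply wave power formula:
  g^2 = 9.81^2 = 96.2361
  Hs^2 = 4.6^2 = 21.16
  Numerator = rho * g^2 * Hs^2 * Tp = 1025 * 96.2361 * 21.16 * 12.8 = 26716989.09
  Denominator = 64 * pi = 201.0619
  P = 26716989.09 / 201.0619 = 132879.40 W/m

132879.40


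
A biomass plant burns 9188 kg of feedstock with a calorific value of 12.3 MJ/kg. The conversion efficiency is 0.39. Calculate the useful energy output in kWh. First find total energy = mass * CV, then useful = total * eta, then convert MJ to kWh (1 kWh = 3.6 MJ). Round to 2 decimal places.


Total energy = mass * CV = 9188 * 12.3 = 113012.4 MJ
Useful energy = total * eta = 113012.4 * 0.39 = 44074.84 MJ
Convert to kWh: 44074.84 / 3.6
Useful energy = 12243.01 kWh

12243.01


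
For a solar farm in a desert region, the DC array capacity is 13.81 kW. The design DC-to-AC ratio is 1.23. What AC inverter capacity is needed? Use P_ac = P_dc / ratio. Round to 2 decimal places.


The inverter AC capacity is determined by the DC/AC ratio.
Given: P_dc = 13.81 kW, DC/AC ratio = 1.23
P_ac = P_dc / ratio = 13.81 / 1.23
P_ac = 11.23 kW

11.23


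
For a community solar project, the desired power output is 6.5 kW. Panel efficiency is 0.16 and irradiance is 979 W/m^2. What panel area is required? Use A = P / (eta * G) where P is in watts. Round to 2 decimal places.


Convert target power to watts: P = 6.5 * 1000 = 6500.0 W
Compute denominator: eta * G = 0.16 * 979 = 156.64
Required area A = P / (eta * G) = 6500.0 / 156.64
A = 41.50 m^2

41.50


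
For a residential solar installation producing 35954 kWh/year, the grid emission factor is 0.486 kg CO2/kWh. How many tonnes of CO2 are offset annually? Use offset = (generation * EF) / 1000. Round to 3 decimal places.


CO2 offset in kg = generation * emission_factor
CO2 offset = 35954 * 0.486 = 17473.64 kg
Convert to tonnes:
  CO2 offset = 17473.64 / 1000 = 17.474 tonnes

17.474


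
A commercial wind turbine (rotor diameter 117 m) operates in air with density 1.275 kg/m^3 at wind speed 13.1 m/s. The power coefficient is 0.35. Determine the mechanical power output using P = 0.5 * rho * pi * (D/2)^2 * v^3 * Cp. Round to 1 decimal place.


Step 1 -- Compute swept area:
  A = pi * (D/2)^2 = pi * (117/2)^2 = 10751.32 m^2
Step 2 -- Apply wind power equation:
  P = 0.5 * rho * A * v^3 * Cp
  v^3 = 13.1^3 = 2248.091
  P = 0.5 * 1.275 * 10751.32 * 2248.091 * 0.35
  P = 5392916.9 W

5392916.9


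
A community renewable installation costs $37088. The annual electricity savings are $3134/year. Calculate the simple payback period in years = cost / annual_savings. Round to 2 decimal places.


Simple payback period = initial cost / annual savings
Payback = 37088 / 3134
Payback = 11.83 years

11.83


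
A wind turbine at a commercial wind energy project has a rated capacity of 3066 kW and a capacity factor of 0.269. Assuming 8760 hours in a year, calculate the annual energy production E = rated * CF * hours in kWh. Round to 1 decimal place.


Annual energy = rated_kW * capacity_factor * hours_per_year
Given: P_rated = 3066 kW, CF = 0.269, hours = 8760
E = 3066 * 0.269 * 8760
E = 7224845.0 kWh

7224845.0


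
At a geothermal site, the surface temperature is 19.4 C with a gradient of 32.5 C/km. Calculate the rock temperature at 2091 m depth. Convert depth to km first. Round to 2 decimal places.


Convert depth to km: 2091 / 1000 = 2.091 km
Temperature increase = gradient * depth_km = 32.5 * 2.091 = 67.96 C
Temperature at depth = T_surface + delta_T = 19.4 + 67.96
T = 87.36 C

87.36


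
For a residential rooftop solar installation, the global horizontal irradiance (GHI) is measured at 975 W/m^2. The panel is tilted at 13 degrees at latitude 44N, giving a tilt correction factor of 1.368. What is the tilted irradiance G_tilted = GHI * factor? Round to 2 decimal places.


Identify the given values:
  GHI = 975 W/m^2, tilt correction factor = 1.368
Apply the formula G_tilted = GHI * factor:
  G_tilted = 975 * 1.368
  G_tilted = 1333.80 W/m^2

1333.80


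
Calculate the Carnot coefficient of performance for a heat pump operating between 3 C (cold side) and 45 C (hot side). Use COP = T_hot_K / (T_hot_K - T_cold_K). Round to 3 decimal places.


Convert to Kelvin:
  T_hot = 45 + 273.15 = 318.15 K
  T_cold = 3 + 273.15 = 276.15 K
Apply Carnot COP formula:
  COP = T_hot_K / (T_hot_K - T_cold_K) = 318.15 / 42.0
  COP = 7.575

7.575


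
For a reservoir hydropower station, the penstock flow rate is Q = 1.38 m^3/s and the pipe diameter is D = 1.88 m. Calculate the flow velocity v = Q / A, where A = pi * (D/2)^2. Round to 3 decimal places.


Compute pipe cross-sectional area:
  A = pi * (D/2)^2 = pi * (1.88/2)^2 = 2.7759 m^2
Calculate velocity:
  v = Q / A = 1.38 / 2.7759
  v = 0.497 m/s

0.497


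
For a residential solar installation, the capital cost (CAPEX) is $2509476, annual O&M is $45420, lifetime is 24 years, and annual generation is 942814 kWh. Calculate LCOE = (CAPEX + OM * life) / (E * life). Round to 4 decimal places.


Total cost = CAPEX + OM * lifetime = 2509476 + 45420 * 24 = 2509476 + 1090080 = 3599556
Total generation = annual * lifetime = 942814 * 24 = 22627536 kWh
LCOE = 3599556 / 22627536
LCOE = 0.1591 $/kWh

0.1591


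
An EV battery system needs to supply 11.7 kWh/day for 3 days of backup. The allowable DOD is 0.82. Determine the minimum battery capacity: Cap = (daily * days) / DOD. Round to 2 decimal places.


Total energy needed = daily * days = 11.7 * 3 = 35.1 kWh
Account for depth of discharge:
  Cap = total_energy / DOD = 35.1 / 0.82
  Cap = 42.80 kWh

42.80


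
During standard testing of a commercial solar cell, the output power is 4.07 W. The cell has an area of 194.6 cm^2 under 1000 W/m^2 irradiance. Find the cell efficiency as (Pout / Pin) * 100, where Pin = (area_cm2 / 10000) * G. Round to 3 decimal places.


First compute the input power:
  Pin = area_cm2 / 10000 * G = 194.6 / 10000 * 1000 = 19.46 W
Then compute efficiency:
  Efficiency = (Pout / Pin) * 100 = (4.07 / 19.46) * 100
  Efficiency = 20.915%

20.915


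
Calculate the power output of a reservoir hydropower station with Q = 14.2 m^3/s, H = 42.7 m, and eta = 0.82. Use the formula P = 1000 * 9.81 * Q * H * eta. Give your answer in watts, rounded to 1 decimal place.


Apply the hydropower formula P = rho * g * Q * H * eta
rho * g = 1000 * 9.81 = 9810.0
P = 9810.0 * 14.2 * 42.7 * 0.82
P = 4877520.2 W

4877520.2


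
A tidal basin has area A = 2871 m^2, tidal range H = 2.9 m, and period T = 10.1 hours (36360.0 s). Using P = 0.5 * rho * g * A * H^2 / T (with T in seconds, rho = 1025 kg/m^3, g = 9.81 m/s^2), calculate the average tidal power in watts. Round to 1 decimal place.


Convert period to seconds: T = 10.1 * 3600 = 36360.0 s
H^2 = 2.9^2 = 8.41
P = 0.5 * rho * g * A * H^2 / T
P = 0.5 * 1025 * 9.81 * 2871 * 8.41 / 36360.0
P = 3338.6 W

3338.6


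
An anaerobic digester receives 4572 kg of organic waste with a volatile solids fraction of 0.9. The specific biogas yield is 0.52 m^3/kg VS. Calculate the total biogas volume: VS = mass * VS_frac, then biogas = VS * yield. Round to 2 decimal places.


Compute volatile solids:
  VS = mass * VS_fraction = 4572 * 0.9 = 4114.8 kg
Calculate biogas volume:
  Biogas = VS * specific_yield = 4114.8 * 0.52
  Biogas = 2139.70 m^3

2139.70


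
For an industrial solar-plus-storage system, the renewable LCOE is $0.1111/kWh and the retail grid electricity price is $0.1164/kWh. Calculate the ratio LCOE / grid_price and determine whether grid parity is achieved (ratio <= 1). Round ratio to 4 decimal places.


Compare LCOE to grid price:
  LCOE = $0.1111/kWh, Grid price = $0.1164/kWh
  Ratio = LCOE / grid_price = 0.1111 / 0.1164 = 0.9545
  Grid parity achieved (ratio <= 1)? yes

0.9545


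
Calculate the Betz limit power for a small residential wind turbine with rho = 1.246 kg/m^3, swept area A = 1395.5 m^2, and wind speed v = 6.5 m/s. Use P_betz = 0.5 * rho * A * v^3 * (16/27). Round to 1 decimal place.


The Betz coefficient Cp_max = 16/27 = 0.5926
v^3 = 6.5^3 = 274.625
P_betz = 0.5 * rho * A * v^3 * Cp_max
P_betz = 0.5 * 1.246 * 1395.5 * 274.625 * 0.5926
P_betz = 141486.2 W

141486.2


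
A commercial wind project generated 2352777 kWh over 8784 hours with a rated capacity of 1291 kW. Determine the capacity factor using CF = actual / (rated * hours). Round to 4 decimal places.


Capacity factor = actual output / maximum possible output
Maximum possible = rated * hours = 1291 * 8784 = 11340144 kWh
CF = 2352777 / 11340144
CF = 0.2075

0.2075


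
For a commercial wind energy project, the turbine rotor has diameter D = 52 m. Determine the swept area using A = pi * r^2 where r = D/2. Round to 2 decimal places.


Compute the rotor radius:
  r = D / 2 = 52 / 2 = 26.0 m
Calculate swept area:
  A = pi * r^2 = pi * 26.0^2
  A = 2123.72 m^2

2123.72


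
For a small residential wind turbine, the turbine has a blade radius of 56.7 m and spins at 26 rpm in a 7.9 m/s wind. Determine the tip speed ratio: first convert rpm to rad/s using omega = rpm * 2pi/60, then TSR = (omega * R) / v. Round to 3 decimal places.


Convert rotational speed to rad/s:
  omega = 26 * 2 * pi / 60 = 2.7227 rad/s
Compute tip speed:
  v_tip = omega * R = 2.7227 * 56.7 = 154.378 m/s
Tip speed ratio:
  TSR = v_tip / v_wind = 154.378 / 7.9 = 19.542

19.542


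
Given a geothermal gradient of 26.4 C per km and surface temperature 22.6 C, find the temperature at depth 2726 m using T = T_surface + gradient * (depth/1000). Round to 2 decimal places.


Convert depth to km: 2726 / 1000 = 2.726 km
Temperature increase = gradient * depth_km = 26.4 * 2.726 = 71.97 C
Temperature at depth = T_surface + delta_T = 22.6 + 71.97
T = 94.57 C

94.57


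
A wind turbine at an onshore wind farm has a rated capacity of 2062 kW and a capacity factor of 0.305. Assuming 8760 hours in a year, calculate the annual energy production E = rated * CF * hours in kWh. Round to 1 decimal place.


Annual energy = rated_kW * capacity_factor * hours_per_year
Given: P_rated = 2062 kW, CF = 0.305, hours = 8760
E = 2062 * 0.305 * 8760
E = 5509251.6 kWh

5509251.6


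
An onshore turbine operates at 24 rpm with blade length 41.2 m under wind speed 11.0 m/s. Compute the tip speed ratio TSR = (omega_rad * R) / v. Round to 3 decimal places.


Convert rotational speed to rad/s:
  omega = 24 * 2 * pi / 60 = 2.5133 rad/s
Compute tip speed:
  v_tip = omega * R = 2.5133 * 41.2 = 103.547 m/s
Tip speed ratio:
  TSR = v_tip / v_wind = 103.547 / 11.0 = 9.413

9.413


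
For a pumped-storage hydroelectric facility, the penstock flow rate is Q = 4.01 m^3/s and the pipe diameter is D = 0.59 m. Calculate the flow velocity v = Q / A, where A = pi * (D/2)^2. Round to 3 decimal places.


Compute pipe cross-sectional area:
  A = pi * (D/2)^2 = pi * (0.59/2)^2 = 0.2734 m^2
Calculate velocity:
  v = Q / A = 4.01 / 0.2734
  v = 14.667 m/s

14.667


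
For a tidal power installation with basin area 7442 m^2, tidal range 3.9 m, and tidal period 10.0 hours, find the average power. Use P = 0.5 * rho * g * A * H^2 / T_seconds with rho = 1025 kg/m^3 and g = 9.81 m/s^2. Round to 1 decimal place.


Convert period to seconds: T = 10.0 * 3600 = 36000.0 s
H^2 = 3.9^2 = 15.21
P = 0.5 * rho * g * A * H^2 / T
P = 0.5 * 1025 * 9.81 * 7442 * 15.21 / 36000.0
P = 15808.1 W

15808.1


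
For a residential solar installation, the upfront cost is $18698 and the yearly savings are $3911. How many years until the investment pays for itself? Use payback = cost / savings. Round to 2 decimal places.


Simple payback period = initial cost / annual savings
Payback = 18698 / 3911
Payback = 4.78 years

4.78


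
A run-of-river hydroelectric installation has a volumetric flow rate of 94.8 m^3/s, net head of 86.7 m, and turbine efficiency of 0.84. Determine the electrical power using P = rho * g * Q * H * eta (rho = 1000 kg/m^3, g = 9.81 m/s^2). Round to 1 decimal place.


Apply the hydropower formula P = rho * g * Q * H * eta
rho * g = 1000 * 9.81 = 9810.0
P = 9810.0 * 94.8 * 86.7 * 0.84
P = 67729166.1 W

67729166.1


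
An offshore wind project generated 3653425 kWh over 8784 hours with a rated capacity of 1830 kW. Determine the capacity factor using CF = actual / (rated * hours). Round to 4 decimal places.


Capacity factor = actual output / maximum possible output
Maximum possible = rated * hours = 1830 * 8784 = 16074720 kWh
CF = 3653425 / 16074720
CF = 0.2273

0.2273


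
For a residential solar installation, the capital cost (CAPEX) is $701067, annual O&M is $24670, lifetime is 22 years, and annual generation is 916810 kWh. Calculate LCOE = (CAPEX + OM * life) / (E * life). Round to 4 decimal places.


Total cost = CAPEX + OM * lifetime = 701067 + 24670 * 22 = 701067 + 542740 = 1243807
Total generation = annual * lifetime = 916810 * 22 = 20169820 kWh
LCOE = 1243807 / 20169820
LCOE = 0.0617 $/kWh

0.0617


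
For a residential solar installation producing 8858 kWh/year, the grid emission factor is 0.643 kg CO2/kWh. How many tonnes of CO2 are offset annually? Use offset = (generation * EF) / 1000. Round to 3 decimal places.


CO2 offset in kg = generation * emission_factor
CO2 offset = 8858 * 0.643 = 5695.69 kg
Convert to tonnes:
  CO2 offset = 5695.69 / 1000 = 5.696 tonnes

5.696


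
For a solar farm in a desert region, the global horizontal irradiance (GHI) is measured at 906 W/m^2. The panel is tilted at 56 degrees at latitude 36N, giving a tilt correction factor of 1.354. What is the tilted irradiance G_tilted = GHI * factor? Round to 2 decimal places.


Identify the given values:
  GHI = 906 W/m^2, tilt correction factor = 1.354
Apply the formula G_tilted = GHI * factor:
  G_tilted = 906 * 1.354
  G_tilted = 1226.72 W/m^2

1226.72


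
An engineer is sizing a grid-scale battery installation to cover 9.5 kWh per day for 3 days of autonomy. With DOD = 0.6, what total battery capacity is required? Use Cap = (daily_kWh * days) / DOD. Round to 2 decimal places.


Total energy needed = daily * days = 9.5 * 3 = 28.5 kWh
Account for depth of discharge:
  Cap = total_energy / DOD = 28.5 / 0.6
  Cap = 47.50 kWh

47.50


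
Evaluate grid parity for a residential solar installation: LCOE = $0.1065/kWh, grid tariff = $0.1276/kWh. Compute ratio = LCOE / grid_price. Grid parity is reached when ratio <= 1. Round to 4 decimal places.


Compare LCOE to grid price:
  LCOE = $0.1065/kWh, Grid price = $0.1276/kWh
  Ratio = LCOE / grid_price = 0.1065 / 0.1276 = 0.8346
  Grid parity achieved (ratio <= 1)? yes

0.8346


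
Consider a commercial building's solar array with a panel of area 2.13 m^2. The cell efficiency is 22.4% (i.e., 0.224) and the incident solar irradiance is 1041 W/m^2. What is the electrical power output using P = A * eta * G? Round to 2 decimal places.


Use the solar power formula P = A * eta * G.
Given: A = 2.13 m^2, eta = 0.224, G = 1041 W/m^2
P = 2.13 * 0.224 * 1041
P = 496.68 W

496.68


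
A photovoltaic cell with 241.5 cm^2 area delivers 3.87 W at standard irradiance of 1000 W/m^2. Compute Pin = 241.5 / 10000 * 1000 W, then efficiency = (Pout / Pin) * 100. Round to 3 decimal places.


First compute the input power:
  Pin = area_cm2 / 10000 * G = 241.5 / 10000 * 1000 = 24.15 W
Then compute efficiency:
  Efficiency = (Pout / Pin) * 100 = (3.87 / 24.15) * 100
  Efficiency = 16.025%

16.025


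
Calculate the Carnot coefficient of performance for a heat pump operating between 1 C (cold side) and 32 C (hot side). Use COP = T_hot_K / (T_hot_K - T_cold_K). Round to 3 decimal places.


Convert to Kelvin:
  T_hot = 32 + 273.15 = 305.15 K
  T_cold = 1 + 273.15 = 274.15 K
Apply Carnot COP formula:
  COP = T_hot_K / (T_hot_K - T_cold_K) = 305.15 / 31.0
  COP = 9.844

9.844


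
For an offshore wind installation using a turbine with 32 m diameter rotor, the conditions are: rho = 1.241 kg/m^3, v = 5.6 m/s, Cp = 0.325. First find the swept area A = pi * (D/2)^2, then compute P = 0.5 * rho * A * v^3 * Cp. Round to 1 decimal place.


Step 1 -- Compute swept area:
  A = pi * (D/2)^2 = pi * (32/2)^2 = 804.25 m^2
Step 2 -- Apply wind power equation:
  P = 0.5 * rho * A * v^3 * Cp
  v^3 = 5.6^3 = 175.616
  P = 0.5 * 1.241 * 804.25 * 175.616 * 0.325
  P = 28482.6 W

28482.6


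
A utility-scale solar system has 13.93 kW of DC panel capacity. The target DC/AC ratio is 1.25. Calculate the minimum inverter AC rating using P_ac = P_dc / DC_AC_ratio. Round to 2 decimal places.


The inverter AC capacity is determined by the DC/AC ratio.
Given: P_dc = 13.93 kW, DC/AC ratio = 1.25
P_ac = P_dc / ratio = 13.93 / 1.25
P_ac = 11.14 kW

11.14


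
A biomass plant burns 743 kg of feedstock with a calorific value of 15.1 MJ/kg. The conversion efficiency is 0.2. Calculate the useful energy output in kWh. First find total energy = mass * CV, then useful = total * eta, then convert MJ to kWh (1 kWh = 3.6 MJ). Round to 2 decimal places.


Total energy = mass * CV = 743 * 15.1 = 11219.3 MJ
Useful energy = total * eta = 11219.3 * 0.2 = 2243.86 MJ
Convert to kWh: 2243.86 / 3.6
Useful energy = 623.29 kWh

623.29


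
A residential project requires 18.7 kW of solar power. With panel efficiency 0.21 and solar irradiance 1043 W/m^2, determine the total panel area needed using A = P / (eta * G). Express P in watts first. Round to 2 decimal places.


Convert target power to watts: P = 18.7 * 1000 = 18700.0 W
Compute denominator: eta * G = 0.21 * 1043 = 219.03
Required area A = P / (eta * G) = 18700.0 / 219.03
A = 85.38 m^2

85.38


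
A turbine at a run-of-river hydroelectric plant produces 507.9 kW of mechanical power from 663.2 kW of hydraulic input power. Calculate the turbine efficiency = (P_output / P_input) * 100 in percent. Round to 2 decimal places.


Turbine efficiency = (output power / input power) * 100
eta = (507.9 / 663.2) * 100
eta = 76.58%

76.58


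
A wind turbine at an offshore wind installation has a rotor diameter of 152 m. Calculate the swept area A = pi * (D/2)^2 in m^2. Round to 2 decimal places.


Compute the rotor radius:
  r = D / 2 = 152 / 2 = 76.0 m
Calculate swept area:
  A = pi * r^2 = pi * 76.0^2
  A = 18145.84 m^2

18145.84


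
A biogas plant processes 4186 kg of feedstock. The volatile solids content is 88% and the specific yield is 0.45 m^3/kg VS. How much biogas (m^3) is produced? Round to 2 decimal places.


Compute volatile solids:
  VS = mass * VS_fraction = 4186 * 0.88 = 3683.68 kg
Calculate biogas volume:
  Biogas = VS * specific_yield = 3683.68 * 0.45
  Biogas = 1657.66 m^3

1657.66


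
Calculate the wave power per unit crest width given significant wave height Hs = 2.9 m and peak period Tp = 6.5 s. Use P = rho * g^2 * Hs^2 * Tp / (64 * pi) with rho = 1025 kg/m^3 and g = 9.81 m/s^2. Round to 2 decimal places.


Apply wave power formula:
  g^2 = 9.81^2 = 96.2361
  Hs^2 = 2.9^2 = 8.41
  Numerator = rho * g^2 * Hs^2 * Tp = 1025 * 96.2361 * 8.41 * 6.5 = 5392265.07
  Denominator = 64 * pi = 201.0619
  P = 5392265.07 / 201.0619 = 26818.93 W/m

26818.93


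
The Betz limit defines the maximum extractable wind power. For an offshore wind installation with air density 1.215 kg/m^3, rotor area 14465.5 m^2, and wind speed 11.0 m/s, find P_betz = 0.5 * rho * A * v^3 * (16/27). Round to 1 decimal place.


The Betz coefficient Cp_max = 16/27 = 0.5926
v^3 = 11.0^3 = 1331.0
P_betz = 0.5 * rho * A * v^3 * Cp_max
P_betz = 0.5 * 1.215 * 14465.5 * 1331.0 * 0.5926
P_betz = 6931289.0 W

6931289.0


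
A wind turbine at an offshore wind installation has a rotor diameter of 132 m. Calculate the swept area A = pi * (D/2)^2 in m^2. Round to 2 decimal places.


Compute the rotor radius:
  r = D / 2 = 132 / 2 = 66.0 m
Calculate swept area:
  A = pi * r^2 = pi * 66.0^2
  A = 13684.78 m^2

13684.78


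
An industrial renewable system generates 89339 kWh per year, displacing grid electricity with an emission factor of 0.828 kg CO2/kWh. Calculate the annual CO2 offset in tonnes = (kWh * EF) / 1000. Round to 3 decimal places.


CO2 offset in kg = generation * emission_factor
CO2 offset = 89339 * 0.828 = 73972.69 kg
Convert to tonnes:
  CO2 offset = 73972.69 / 1000 = 73.973 tonnes

73.973


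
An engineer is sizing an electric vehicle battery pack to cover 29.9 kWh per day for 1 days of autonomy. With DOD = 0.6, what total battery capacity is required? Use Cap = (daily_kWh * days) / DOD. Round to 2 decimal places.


Total energy needed = daily * days = 29.9 * 1 = 29.9 kWh
Account for depth of discharge:
  Cap = total_energy / DOD = 29.9 / 0.6
  Cap = 49.83 kWh

49.83


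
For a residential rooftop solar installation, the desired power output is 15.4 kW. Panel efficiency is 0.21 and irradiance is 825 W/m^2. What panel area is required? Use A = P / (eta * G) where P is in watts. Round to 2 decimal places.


Convert target power to watts: P = 15.4 * 1000 = 15400.0 W
Compute denominator: eta * G = 0.21 * 825 = 173.25
Required area A = P / (eta * G) = 15400.0 / 173.25
A = 88.89 m^2

88.89


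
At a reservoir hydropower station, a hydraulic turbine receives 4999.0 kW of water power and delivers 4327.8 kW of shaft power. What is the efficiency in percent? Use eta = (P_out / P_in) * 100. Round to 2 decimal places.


Turbine efficiency = (output power / input power) * 100
eta = (4327.8 / 4999.0) * 100
eta = 86.57%

86.57


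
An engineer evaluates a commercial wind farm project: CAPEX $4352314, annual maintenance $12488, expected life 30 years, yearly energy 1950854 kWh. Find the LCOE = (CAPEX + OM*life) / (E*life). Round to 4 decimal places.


Total cost = CAPEX + OM * lifetime = 4352314 + 12488 * 30 = 4352314 + 374640 = 4726954
Total generation = annual * lifetime = 1950854 * 30 = 58525620 kWh
LCOE = 4726954 / 58525620
LCOE = 0.0808 $/kWh

0.0808


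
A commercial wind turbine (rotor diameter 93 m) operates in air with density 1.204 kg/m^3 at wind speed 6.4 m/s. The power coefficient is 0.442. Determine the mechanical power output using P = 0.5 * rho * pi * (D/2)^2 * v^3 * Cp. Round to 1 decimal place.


Step 1 -- Compute swept area:
  A = pi * (D/2)^2 = pi * (93/2)^2 = 6792.91 m^2
Step 2 -- Apply wind power equation:
  P = 0.5 * rho * A * v^3 * Cp
  v^3 = 6.4^3 = 262.144
  P = 0.5 * 1.204 * 6792.91 * 262.144 * 0.442
  P = 473821.2 W

473821.2


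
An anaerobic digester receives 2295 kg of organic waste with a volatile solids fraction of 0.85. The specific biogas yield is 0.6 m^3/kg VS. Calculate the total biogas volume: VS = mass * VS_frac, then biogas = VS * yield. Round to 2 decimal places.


Compute volatile solids:
  VS = mass * VS_fraction = 2295 * 0.85 = 1950.75 kg
Calculate biogas volume:
  Biogas = VS * specific_yield = 1950.75 * 0.6
  Biogas = 1170.45 m^3

1170.45


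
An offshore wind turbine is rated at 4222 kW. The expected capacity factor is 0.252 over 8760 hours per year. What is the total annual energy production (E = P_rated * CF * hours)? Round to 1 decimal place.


Annual energy = rated_kW * capacity_factor * hours_per_year
Given: P_rated = 4222 kW, CF = 0.252, hours = 8760
E = 4222 * 0.252 * 8760
E = 9320149.4 kWh

9320149.4


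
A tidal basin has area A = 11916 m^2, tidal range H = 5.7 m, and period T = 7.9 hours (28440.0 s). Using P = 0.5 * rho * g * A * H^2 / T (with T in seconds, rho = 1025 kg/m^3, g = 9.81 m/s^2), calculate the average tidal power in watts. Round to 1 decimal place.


Convert period to seconds: T = 7.9 * 3600 = 28440.0 s
H^2 = 5.7^2 = 32.49
P = 0.5 * rho * g * A * H^2 / T
P = 0.5 * 1025 * 9.81 * 11916 * 32.49 / 28440.0
P = 68440.5 W

68440.5


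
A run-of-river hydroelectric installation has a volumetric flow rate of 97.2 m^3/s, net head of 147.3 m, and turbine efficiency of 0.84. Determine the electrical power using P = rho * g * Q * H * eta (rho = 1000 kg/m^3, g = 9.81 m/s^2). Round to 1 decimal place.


Apply the hydropower formula P = rho * g * Q * H * eta
rho * g = 1000 * 9.81 = 9810.0
P = 9810.0 * 97.2 * 147.3 * 0.84
P = 117982421.4 W

117982421.4


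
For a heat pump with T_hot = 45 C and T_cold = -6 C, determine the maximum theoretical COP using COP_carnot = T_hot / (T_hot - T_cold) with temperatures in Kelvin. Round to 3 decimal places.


Convert to Kelvin:
  T_hot = 45 + 273.15 = 318.15 K
  T_cold = -6 + 273.15 = 267.15 K
Apply Carnot COP formula:
  COP = T_hot_K / (T_hot_K - T_cold_K) = 318.15 / 51.0
  COP = 6.238

6.238


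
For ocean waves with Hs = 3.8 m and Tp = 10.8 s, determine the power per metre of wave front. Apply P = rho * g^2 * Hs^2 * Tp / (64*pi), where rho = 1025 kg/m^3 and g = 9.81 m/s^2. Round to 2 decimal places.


Apply wave power formula:
  g^2 = 9.81^2 = 96.2361
  Hs^2 = 3.8^2 = 14.44
  Numerator = rho * g^2 * Hs^2 * Tp = 1025 * 96.2361 * 14.44 * 10.8 = 15383417.57
  Denominator = 64 * pi = 201.0619
  P = 15383417.57 / 201.0619 = 76510.84 W/m

76510.84


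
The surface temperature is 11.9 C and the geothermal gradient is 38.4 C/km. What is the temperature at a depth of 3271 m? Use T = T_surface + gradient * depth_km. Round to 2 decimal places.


Convert depth to km: 3271 / 1000 = 3.271 km
Temperature increase = gradient * depth_km = 38.4 * 3.271 = 125.61 C
Temperature at depth = T_surface + delta_T = 11.9 + 125.61
T = 137.51 C

137.51


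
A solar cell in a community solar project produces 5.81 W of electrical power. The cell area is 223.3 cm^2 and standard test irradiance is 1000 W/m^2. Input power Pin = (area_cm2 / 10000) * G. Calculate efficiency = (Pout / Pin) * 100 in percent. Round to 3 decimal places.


First compute the input power:
  Pin = area_cm2 / 10000 * G = 223.3 / 10000 * 1000 = 22.33 W
Then compute efficiency:
  Efficiency = (Pout / Pin) * 100 = (5.81 / 22.33) * 100
  Efficiency = 26.019%

26.019


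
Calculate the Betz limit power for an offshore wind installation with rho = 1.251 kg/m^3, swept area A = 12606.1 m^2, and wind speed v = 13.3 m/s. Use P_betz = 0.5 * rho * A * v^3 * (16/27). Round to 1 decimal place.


The Betz coefficient Cp_max = 16/27 = 0.5926
v^3 = 13.3^3 = 2352.637
P_betz = 0.5 * rho * A * v^3 * Cp_max
P_betz = 0.5 * 1.251 * 12606.1 * 2352.637 * 0.5926
P_betz = 10993075.3 W

10993075.3


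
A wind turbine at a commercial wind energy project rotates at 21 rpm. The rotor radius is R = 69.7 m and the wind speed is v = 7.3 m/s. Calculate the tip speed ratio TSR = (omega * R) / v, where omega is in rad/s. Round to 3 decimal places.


Convert rotational speed to rad/s:
  omega = 21 * 2 * pi / 60 = 2.1991 rad/s
Compute tip speed:
  v_tip = omega * R = 2.1991 * 69.7 = 153.278 m/s
Tip speed ratio:
  TSR = v_tip / v_wind = 153.278 / 7.3 = 20.997

20.997


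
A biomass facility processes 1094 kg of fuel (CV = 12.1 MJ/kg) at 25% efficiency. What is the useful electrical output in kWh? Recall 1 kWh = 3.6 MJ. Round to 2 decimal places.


Total energy = mass * CV = 1094 * 12.1 = 13237.4 MJ
Useful energy = total * eta = 13237.4 * 0.25 = 3309.35 MJ
Convert to kWh: 3309.35 / 3.6
Useful energy = 919.26 kWh

919.26


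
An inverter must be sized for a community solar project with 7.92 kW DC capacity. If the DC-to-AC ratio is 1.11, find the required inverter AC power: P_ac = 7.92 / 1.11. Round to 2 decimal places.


The inverter AC capacity is determined by the DC/AC ratio.
Given: P_dc = 7.92 kW, DC/AC ratio = 1.11
P_ac = P_dc / ratio = 7.92 / 1.11
P_ac = 7.14 kW

7.14


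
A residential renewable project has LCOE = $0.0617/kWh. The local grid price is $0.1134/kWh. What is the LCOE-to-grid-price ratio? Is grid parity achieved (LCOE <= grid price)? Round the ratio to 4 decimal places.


Compare LCOE to grid price:
  LCOE = $0.0617/kWh, Grid price = $0.1134/kWh
  Ratio = LCOE / grid_price = 0.0617 / 0.1134 = 0.5441
  Grid parity achieved (ratio <= 1)? yes

0.5441


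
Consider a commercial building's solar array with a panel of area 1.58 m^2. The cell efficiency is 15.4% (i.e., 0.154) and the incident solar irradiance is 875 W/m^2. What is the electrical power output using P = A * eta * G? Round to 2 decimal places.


Use the solar power formula P = A * eta * G.
Given: A = 1.58 m^2, eta = 0.154, G = 875 W/m^2
P = 1.58 * 0.154 * 875
P = 212.91 W

212.91
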